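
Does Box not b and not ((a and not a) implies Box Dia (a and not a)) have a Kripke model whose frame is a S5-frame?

1. Box not b and not ((a and not a) implies Box Dia (a and not a)), 0
2. Box not b, 0
3. not ((a and not a) implies Box Dia (a and not a)), 0
4. a and not a, 0
5. not Box Dia (a and not a), 0
6. a, 0
7. not a, 0
Accessibility: 0R0
Branch closes: a and not a both at 0.
(One branch shown.) All branches close.

Unsatisfiable (every branch closes)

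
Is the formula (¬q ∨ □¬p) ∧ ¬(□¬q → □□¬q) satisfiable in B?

Yes, satisfiable

1. (¬q ∨ □¬p) ∧ ¬(□¬q → □□¬q), 0
2. ¬q ∨ □¬p, 0   [∧-rule on 1]
3. ¬(□¬q → □□¬q), 0   [∧-rule on 1]
4. □¬q, 0   [¬→-rule on 3]
5. ¬□□¬q, 0   [¬→-rule on 3]
6. ¬q, 0   [□-rule on 4 via 0R0]
7. □¬p, 0   [∨-rule on 2 (branches; this branch)]
8. ¬p, 0   [□-rule on 7 via 0R0]
9. ¬□¬q, 1   [¬□-rule on 5: fresh world 1, 0R1]
10. ¬q, 1   [□-rule on 4 via 0R1]
11. ¬p, 1   [□-rule on 7 via 0R1]
12. q, 2   [¬□-rule on 9: fresh world 2, 1R2]
Accessibility: 0R0, 0R1, 1R0, 1R1, 1R2, 2R1, 2R2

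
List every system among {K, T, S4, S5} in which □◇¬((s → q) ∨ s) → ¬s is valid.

T, S4, S5

T-tableau for the negation ¬(□◇¬((s → q) ∨ s) → ¬s):
1. ¬(□◇¬((s → q) ∨ s) → ¬s), u
2. □◇¬((s → q) ∨ s), u   [¬→-rule on 1]
3. s, u   [¬→-rule on 1]
4. ◇¬((s → q) ∨ s), u   [□-rule on 2 via uRu]
5. ¬((s → q) ∨ s), v   [◇-rule on 4: fresh world v, uRv]
6. ¬(s → q), v   [¬∨-rule on 5]
7. ¬s, v   [¬∨-rule on 5]
8. s, v   [¬→-rule on 6]
9. ¬q, v   [¬→-rule on 6]
Accessibility: uRu, uRv, vRv
Branch closes: s and ¬s both at v.
Every branch closes (one shown): valid in T, hence also in S4, S5 (every theorem of T is a theorem of S4 and S5).
K-tableau for the negation ¬(□◇¬((s → q) ∨ s) → ¬s):
1. ¬(□◇¬((s → q) ∨ s) → ¬s), u
2. □◇¬((s → q) ∨ s), u   [¬→-rule on 1]
3. s, u   [¬→-rule on 1]
Complete open branch: countermodel on a K-frame, so not valid in K.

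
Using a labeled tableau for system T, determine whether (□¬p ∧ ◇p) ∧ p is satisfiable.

Unsatisfiable (every branch closes)

1. (□¬p ∧ ◇p) ∧ p, w0
2. □¬p ∧ ◇p, w0   [∧-rule on 1]
3. p, w0   [∧-rule on 1]
4. □¬p, w0   [∧-rule on 2]
5. ◇p, w0   [∧-rule on 2]
6. ¬p, w0   [□-rule on 4 via w0Rw0]
Accessibility: w0Rw0
Branch closes: p and ¬p both at w0.
(One branch shown.) All branches close.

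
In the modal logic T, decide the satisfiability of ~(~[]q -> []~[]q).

1. ~(~[]q -> []~[]q), w0
2. ~[]q, w0   [~->-rule on 1]
3. ~[]~[]q, w0   [~->-rule on 1]
4. ~q, w1   [~[]-rule on 2: fresh world w1, w0Rw1]
5. []q, w2   [~[]-rule on 3: fresh world w2, w0Rw2]
6. q, w2   [[]-rule on 5 via w2Rw2]
Accessibility: w0Rw0, w0Rw1, w0Rw2, w1Rw1, w2Rw2

Yes, satisfiable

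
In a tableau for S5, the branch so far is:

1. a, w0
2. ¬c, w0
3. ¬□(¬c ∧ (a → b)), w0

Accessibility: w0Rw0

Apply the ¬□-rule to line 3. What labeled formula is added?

a fresh world w1 with w0Rw1, and ¬(¬c ∧ (a → b)) at w1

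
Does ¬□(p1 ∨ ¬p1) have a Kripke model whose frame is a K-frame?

No, unsatisfiable

1. ¬□(p1 ∨ ¬p1), u
2. ¬(p1 ∨ ¬p1), v
3. ¬p1, v
4. p1, v
Accessibility: uRv
Branch closes: p1 and ¬p1 both at v.
Every branch closes; the branch above is one of them.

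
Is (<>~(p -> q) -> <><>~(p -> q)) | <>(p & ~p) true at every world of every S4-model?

Tableau for the negation ~((<>~(p -> q) -> <><>~(p -> q)) | <>(p & ~p)):
1. ~((<>~(p -> q) -> <><>~(p -> q)) | <>(p & ~p)), w0
2. ~(<>~(p -> q) -> <><>~(p -> q)), w0   [~|-rule on 1]
3. ~<>(p & ~p), w0   [~|-rule on 1]
4. <>~(p -> q), w0   [~->-rule on 2]
5. ~<><>~(p -> q), w0   [~->-rule on 2]
6. ~(p & ~p), w0   [~<>-rule on 3 via w0Rw0]
7. ~<>~(p -> q), w0   [~<>-rule on 5 via w0Rw0]
8. p -> q, w0   [~<>-rule on 7 via w0Rw0]
9. p, w0   [~&-rule on 6 (branches; this branch)]
10. q, w0   [->-rule on 8 (branches; this branch)]
11. ~(p -> q), w1   [<>-rule on 4: fresh world w1, w0Rw1]
12. p, w1   [~->-rule on 11]
13. ~q, w1   [~->-rule on 11]
14. ~(p & ~p), w1   [~<>-rule on 3 via w0Rw1]
15. ~<>~(p -> q), w1   [~<>-rule on 5 via w0Rw1]
16. p -> q, w1   [~<>-rule on 7 via w0Rw1]
17. q, w1   [->-rule on 16 (branches; this branch)]
Accessibility: w0Rw0, w0Rw1, w1Rw1
Branch closes: q and ~q both at w1.
All branches of the negation close; one closing branch shown above.

Yes, valid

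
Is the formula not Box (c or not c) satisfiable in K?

No, unsatisfiable

1. not Box (c or not c), 0
2. not (c or not c), 1
3. not c, 1
4. c, 1
Accessibility: 0R1
Branch closes: c and not c both at 1.
(One branch shown.) All branches close.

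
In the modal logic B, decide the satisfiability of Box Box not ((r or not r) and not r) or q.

Satisfiable (open branch found)

1. Box Box not ((r or not r) and not r) or q, 0
2. q, 0
Accessibility: 0R0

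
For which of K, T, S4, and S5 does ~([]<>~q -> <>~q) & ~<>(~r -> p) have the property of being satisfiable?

K

T-tableau for the formula:
1. ~([]<>~q -> <>~q) & ~<>(~r -> p), w0
2. ~([]<>~q -> <>~q), w0
3. ~<>(~r -> p), w0
4. []<>~q, w0
5. ~<>~q, w0
6. ~(~r -> p), w0
7. ~r, w0
8. ~p, w0
9. <>~q, w0
10. q, w0
11. ~q, w1
12. ~(~r -> p), w1
13. ~r, w1
14. ~p, w1
15. <>~q, w1
16. q, w1
Accessibility: w0Rw0, w0Rw1, w1Rw1
Branch closes: q and ~q both at w1.
Every branch closes (one shown): unsatisfiable in T, hence also in S4, S5 (every S4/S5-frame is a T-frame).
K-tableau for the formula:
1. ~([]<>~q -> <>~q) & ~<>(~r -> p), w0
2. ~([]<>~q -> <>~q), w0
3. ~<>(~r -> p), w0
4. []<>~q, w0
5. ~<>~q, w0
Complete open branch: satisfiable in K.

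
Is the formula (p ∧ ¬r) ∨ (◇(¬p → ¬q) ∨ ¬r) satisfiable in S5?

1. (p ∧ ¬r) ∨ (◇(¬p → ¬q) ∨ ¬r), u
2. ◇(¬p → ¬q) ∨ ¬r, u
3. ¬r, u
Accessibility: uRu

Satisfiable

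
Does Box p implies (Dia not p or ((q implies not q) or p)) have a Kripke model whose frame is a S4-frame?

Yes, satisfiable

1. Box p implies (Dia not p or ((q implies not q) or p)), 0
2. Dia not p or ((q implies not q) or p), 0
3. (q implies not q) or p, 0
4. p, 0
Accessibility: 0R0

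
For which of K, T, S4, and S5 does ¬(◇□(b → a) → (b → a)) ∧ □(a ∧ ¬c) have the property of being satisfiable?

K

T-tableau for the formula:
1. ¬(◇□(b → a) → (b → a)) ∧ □(a ∧ ¬c), w0
2. ¬(◇□(b → a) → (b → a)), w0   [∧-rule on 1]
3. □(a ∧ ¬c), w0   [∧-rule on 1]
4. ◇□(b → a), w0   [¬→-rule on 2]
5. ¬(b → a), w0   [¬→-rule on 2]
6. b, w0   [¬→-rule on 5]
7. ¬a, w0   [¬→-rule on 5]
8. a ∧ ¬c, w0   [□-rule on 3 via w0Rw0]
9. a, w0   [∧-rule on 8]
10. ¬c, w0   [∧-rule on 8]
Accessibility: w0Rw0
Branch closes: a and ¬a both at w0.
Every branch closes (one shown): unsatisfiable in T, hence also in S4, S5 (every S4/S5-frame is a T-frame).
K-tableau for the formula:
1. ¬(◇□(b → a) → (b → a)) ∧ □(a ∧ ¬c), w0
2. ¬(◇□(b → a) → (b → a)), w0   [∧-rule on 1]
3. □(a ∧ ¬c), w0   [∧-rule on 1]
4. ◇□(b → a), w0   [¬→-rule on 2]
5. ¬(b → a), w0   [¬→-rule on 2]
6. b, w0   [¬→-rule on 5]
7. ¬a, w0   [¬→-rule on 5]
8. □(b → a), w1   [◇-rule on 4: fresh world w1, w0Rw1]
9. a ∧ ¬c, w1   [□-rule on 3 via w0Rw1]
10. a, w1   [∧-rule on 9]
11. ¬c, w1   [∧-rule on 9]
Accessibility: w0Rw1
Complete open branch: satisfiable in K.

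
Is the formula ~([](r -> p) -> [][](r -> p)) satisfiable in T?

1. ~([](r -> p) -> [][](r -> p)), w0
2. [](r -> p), w0
3. ~[][](r -> p), w0
4. r -> p, w0
5. p, w0
6. ~[](r -> p), w1
7. r -> p, w1
8. p, w1
9. ~(r -> p), w2
10. r, w2
11. ~p, w2
Accessibility: w0Rw0, w0Rw1, w1Rw1, w1Rw2, w2Rw2

Satisfiable (open branch found)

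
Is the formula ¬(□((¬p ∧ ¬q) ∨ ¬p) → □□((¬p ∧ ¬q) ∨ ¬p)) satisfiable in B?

Yes, satisfiable

1. ¬(□((¬p ∧ ¬q) ∨ ¬p) → □□((¬p ∧ ¬q) ∨ ¬p)), w0
2. □((¬p ∧ ¬q) ∨ ¬p), w0
3. ¬□□((¬p ∧ ¬q) ∨ ¬p), w0
4. (¬p ∧ ¬q) ∨ ¬p, w0
5. ¬p, w0
6. ¬□((¬p ∧ ¬q) ∨ ¬p), w1
7. (¬p ∧ ¬q) ∨ ¬p, w1
8. ¬p, w1
9. ¬((¬p ∧ ¬q) ∨ ¬p), w2
10. ¬(¬p ∧ ¬q), w2
11. p, w2
12. q, w2
Accessibility: w0Rw0, w0Rw1, w1Rw0, w1Rw1, w1Rw2, w2Rw1, w2Rw2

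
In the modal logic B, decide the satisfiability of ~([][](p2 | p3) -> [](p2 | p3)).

1. ~([][](p2 | p3) -> [](p2 | p3)), u
2. [][](p2 | p3), u
3. ~[](p2 | p3), u
4. [](p2 | p3), u
5. p2 | p3, u
6. p3, u
7. ~(p2 | p3), v
8. ~p2, v
9. ~p3, v
10. [](p2 | p3), v
11. p2 | p3, v
12. p3, v
Accessibility: uRu, uRv, vRu, vRv
Branch closes: p3 and ~p3 both at v.
(One branch shown.) All branches close.

Unsatisfiable (every branch closes)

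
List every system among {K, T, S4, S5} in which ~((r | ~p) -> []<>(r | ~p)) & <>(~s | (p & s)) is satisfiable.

K, T, S4

S4-tableau for the formula:
1. ~((r | ~p) -> []<>(r | ~p)) & <>(~s | (p & s)), w0
2. ~((r | ~p) -> []<>(r | ~p)), w0
3. <>(~s | (p & s)), w0
4. r | ~p, w0
5. ~[]<>(r | ~p), w0
6. ~p, w0
7. ~s | (p & s), w1
8. p & s, w1
9. p, w1
10. s, w1
11. ~<>(r | ~p), w2
12. ~(r | ~p), w2
13. ~r, w2
14. p, w2
Accessibility: w0Rw0, w0Rw1, w0Rw2, w1Rw1, w2Rw2
Complete open branch: satisfiable in S4, hence also in K, T (this S4-model is also a K-model and a T-model).
S5-tableau for the formula:
1. ~((r | ~p) -> []<>(r | ~p)) & <>(~s | (p & s)), w0
2. ~((r | ~p) -> []<>(r | ~p)), w0
3. <>(~s | (p & s)), w0
4. r | ~p, w0
5. ~[]<>(r | ~p), w0
6. ~p, w0
7. ~s | (p & s), w1
8. p & s, w1
9. p, w1
10. s, w1
11. ~<>(r | ~p), w2
12. ~(r | ~p), w0
13. ~r, w0
14. p, w0
Accessibility: w0Rw0, w0Rw1, w0Rw2, w1Rw0, w1Rw1, w1Rw2, w2Rw0, w2Rw1, w2Rw2
Branch closes: p and ~p both at w0.
Every branch closes (one shown): unsatisfiable in S5.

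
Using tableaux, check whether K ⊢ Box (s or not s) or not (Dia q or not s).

Tableau for the negation not (Box (s or not s) or not (Dia q or not s)):
1. not (Box (s or not s) or not (Dia q or not s)), u
2. not Box (s or not s), u   [neg-or-rule on 1]
3. Dia q or not s, u   [neg-or-rule on 1]
4. not s, u   [or-rule on 3 (branches; this branch)]
5. not (s or not s), v   [neg-Box-rule on 2: fresh world v, uRv]
6. not s, v   [neg-or-rule on 5]
7. s, v   [neg-or-rule on 5]
Accessibility: uRv
Branch closes: s and not s both at v.
All branches of the negation close; one closing branch shown above.

Valid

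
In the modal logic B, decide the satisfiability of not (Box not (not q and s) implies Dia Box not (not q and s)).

Unsatisfiable

1. not (Box not (not q and s) implies Dia Box not (not q and s)), 0
2. Box not (not q and s), 0   [neg-implies-rule on 1]
3. not Dia Box not (not q and s), 0   [neg-implies-rule on 1]
4. not (not q and s), 0   [Box-rule on 2 via 0R0]
5. not Box not (not q and s), 0   [neg-Dia-rule on 3 via 0R0]
6. not s, 0   [neg-and-rule on 4 (branches; this branch)]
7. not q and s, 1   [neg-Box-rule on 5: fresh world 1, 0R1]
8. not q, 1   [and-rule on 7]
9. s, 1   [and-rule on 7]
10. not (not q and s), 1   [Box-rule on 2 via 0R1]
11. not Box not (not q and s), 1   [neg-Dia-rule on 3 via 0R1]
12. not s, 1   [neg-and-rule on 10 (branches; this branch)]
Accessibility: 0R0, 0R1, 1R0, 1R1
Branch closes: s and not s both at 1.
Every branch closes; the branch above is one of them.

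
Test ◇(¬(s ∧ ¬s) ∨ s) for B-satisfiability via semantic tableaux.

1. ◇(¬(s ∧ ¬s) ∨ s), 0
2. ¬(s ∧ ¬s) ∨ s, 1   [◇-rule on 1: fresh world 1, 0R1]
3. s, 1   [∨-rule on 2 (branches; this branch)]
Accessibility: 0R0, 0R1, 1R0, 1R1

Satisfiable (open branch found)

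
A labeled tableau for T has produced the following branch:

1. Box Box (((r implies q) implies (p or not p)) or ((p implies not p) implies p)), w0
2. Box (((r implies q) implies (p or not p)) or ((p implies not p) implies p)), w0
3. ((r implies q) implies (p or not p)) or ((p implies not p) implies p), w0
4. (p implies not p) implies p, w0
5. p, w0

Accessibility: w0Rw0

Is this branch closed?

Open

No world carries both an atom and its negation.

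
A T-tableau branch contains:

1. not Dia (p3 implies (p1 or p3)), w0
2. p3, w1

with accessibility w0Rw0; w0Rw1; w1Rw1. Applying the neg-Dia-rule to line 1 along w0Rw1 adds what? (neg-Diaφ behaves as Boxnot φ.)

neg-Diaφ behaves as Boxnot φ: propagate the negated body to each accessible world.

not (p3 implies (p1 or p3)), w1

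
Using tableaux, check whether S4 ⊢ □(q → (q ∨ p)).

Tableau for the negation ¬□(q → (q ∨ p)):
1. ¬□(q → (q ∨ p)), u
2. ¬(q → (q ∨ p)), v
3. q, v
4. ¬(q ∨ p), v
5. ¬q, v
6. ¬p, v
Accessibility: uRu, uRv, vRv
Branch closes: q and ¬q both at v.
All branches of the negation close; one closing branch shown above.

Yes, valid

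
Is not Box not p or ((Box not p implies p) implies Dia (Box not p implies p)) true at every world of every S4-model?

Valid

Tableau for the negation not (not Box not p or ((Box not p implies p) implies Dia (Box not p implies p))):
1. not (not Box not p or ((Box not p implies p) implies Dia (Box not p implies p))), 0
2. Box not p, 0
3. not ((Box not p implies p) implies Dia (Box not p implies p)), 0
4. Box not p implies p, 0
5. not Dia (Box not p implies p), 0
6. not p, 0
7. not (Box not p implies p), 0
8. not Box not p, 0
9. p, 1
10. not p, 1
Accessibility: 0R0, 0R1, 1R1
Branch closes: p and not p both at 1.
Every branch of the negation's tableau closes; the branch above is one of them.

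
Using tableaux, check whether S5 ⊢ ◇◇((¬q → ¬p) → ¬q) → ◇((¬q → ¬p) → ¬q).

Tableau for the negation ¬(◇◇((¬q → ¬p) → ¬q) → ◇((¬q → ¬p) → ¬q)):
1. ¬(◇◇((¬q → ¬p) → ¬q) → ◇((¬q → ¬p) → ¬q)), 0
2. ◇◇((¬q → ¬p) → ¬q), 0
3. ¬◇((¬q → ¬p) → ¬q), 0
4. ¬((¬q → ¬p) → ¬q), 0
5. ¬q → ¬p, 0
6. q, 0
7. ¬p, 0
8. ◇((¬q → ¬p) → ¬q), 1
9. ¬((¬q → ¬p) → ¬q), 1
10. ¬q → ¬p, 1
11. q, 1
12. ¬p, 1
13. (¬q → ¬p) → ¬q, 2
14. ¬((¬q → ¬p) → ¬q), 2
15. ¬q → ¬p, 2
16. q, 2
17. ¬(¬q → ¬p), 2
18. ¬q, 2
19. p, 2
Accessibility: 0R0, 0R1, 0R2, 1R0, 1R1, 1R2, 2R0, 2R1, 2R2
Branch closes: q and ¬q both at 2.
All branches of the negation close; one closing branch shown above.

Yes, valid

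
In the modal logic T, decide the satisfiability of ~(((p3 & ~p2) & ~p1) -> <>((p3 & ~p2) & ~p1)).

No, unsatisfiable

1. ~(((p3 & ~p2) & ~p1) -> <>((p3 & ~p2) & ~p1)), 0
2. (p3 & ~p2) & ~p1, 0
3. ~<>((p3 & ~p2) & ~p1), 0
4. p3 & ~p2, 0
5. ~p1, 0
6. p3, 0
7. ~p2, 0
8. ~((p3 & ~p2) & ~p1), 0
9. ~(p3 & ~p2), 0
10. p2, 0
Accessibility: 0R0
Branch closes: p2 and ~p2 both at 0.
(One branch shown.) All branches close.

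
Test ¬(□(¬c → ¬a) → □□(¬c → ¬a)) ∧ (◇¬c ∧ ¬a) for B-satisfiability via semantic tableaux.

1. ¬(□(¬c → ¬a) → □□(¬c → ¬a)) ∧ (◇¬c ∧ ¬a), u
2. ¬(□(¬c → ¬a) → □□(¬c → ¬a)), u
3. ◇¬c ∧ ¬a, u
4. □(¬c → ¬a), u
5. ¬□□(¬c → ¬a), u
6. ◇¬c, u
7. ¬a, u
8. ¬c → ¬a, u
9. ¬□(¬c → ¬a), v
10. ¬c → ¬a, v
11. ¬a, v
12. ¬c, w
13. ¬c → ¬a, w
14. ¬a, w
15. ¬(¬c → ¬a), x
16. ¬c, x
17. a, x
Accessibility: uRu, uRv, uRw, vRu, vRv, vRx, wRu, wRw, xRv, xRx

Yes, satisfiable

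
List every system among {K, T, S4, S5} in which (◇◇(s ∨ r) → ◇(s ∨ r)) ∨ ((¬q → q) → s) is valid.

T-tableau for the negation ¬((◇◇(s ∨ r) → ◇(s ∨ r)) ∨ ((¬q → q) → s)):
1. ¬((◇◇(s ∨ r) → ◇(s ∨ r)) ∨ ((¬q → q) → s)), u
2. ¬(◇◇(s ∨ r) → ◇(s ∨ r)), u
3. ¬((¬q → q) → s), u
4. ◇◇(s ∨ r), u
5. ¬◇(s ∨ r), u
6. ¬q → q, u
7. ¬s, u
8. ¬(s ∨ r), u
9. ¬r, u
10. q, u
11. ◇(s ∨ r), v
12. ¬(s ∨ r), v
13. ¬s, v
14. ¬r, v
15. s ∨ r, w
16. r, w
Accessibility: uRu, uRv, vRv, vRw, wRw
Complete open branch: countermodel on a T-frame, so not valid in T, nor in K (the same frame is also a K-frame).
S4-tableau for the negation ¬((◇◇(s ∨ r) → ◇(s ∨ r)) ∨ ((¬q → q) → s)):
1. ¬((◇◇(s ∨ r) → ◇(s ∨ r)) ∨ ((¬q → q) → s)), u
2. ¬(◇◇(s ∨ r) → ◇(s ∨ r)), u
3. ¬((¬q → q) → s), u
4. ◇◇(s ∨ r), u
5. ¬◇(s ∨ r), u
6. ¬q → q, u
7. ¬s, u
8. ¬(s ∨ r), u
9. ¬r, u
10. q, u
11. ◇(s ∨ r), v
12. ¬(s ∨ r), v
13. ¬s, v
14. ¬r, v
15. s ∨ r, w
16. ¬(s ∨ r), w
17. ¬s, w
18. ¬r, w
19. r, w
Accessibility: uRu, uRv, uRw, vRv, vRw, wRw
Branch closes: r and ¬r both at w.
Every branch closes (one shown): valid in S4, hence also in S5 (every theorem of S4 is a theorem of S5).

S4, S5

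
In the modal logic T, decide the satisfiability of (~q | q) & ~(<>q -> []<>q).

1. (~q | q) & ~(<>q -> []<>q), u
2. ~q | q, u   [&-rule on 1]
3. ~(<>q -> []<>q), u   [&-rule on 1]
4. <>q, u   [~->-rule on 3]
5. ~[]<>q, u   [~->-rule on 3]
6. q, u   [|-rule on 2 (branches; this branch)]
7. q, v   [<>-rule on 4: fresh world v, uRv]
8. ~<>q, w   [~[]-rule on 5: fresh world w, uRw]
9. ~q, w   [~<>-rule on 8 via wRw]
Accessibility: uRu, uRv, uRw, vRv, wRw

Satisfiable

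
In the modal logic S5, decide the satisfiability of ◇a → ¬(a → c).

1. ◇a → ¬(a → c), 0
2. ¬(a → c), 0
3. a, 0
4. ¬c, 0
Accessibility: 0R0

Satisfiable (open branch found)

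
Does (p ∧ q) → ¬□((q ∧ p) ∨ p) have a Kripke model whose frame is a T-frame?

1. (p ∧ q) → ¬□((q ∧ p) ∨ p), w0
2. ¬□((q ∧ p) ∨ p), w0   [→-rule on 1 (branches; this branch)]
3. ¬((q ∧ p) ∨ p), w1   [¬□-rule on 2: fresh world w1, w0Rw1]
4. ¬(q ∧ p), w1   [¬∨-rule on 3]
5. ¬p, w1   [¬∨-rule on 3]
Accessibility: w0Rw0, w0Rw1, w1Rw1

Satisfiable (open branch found)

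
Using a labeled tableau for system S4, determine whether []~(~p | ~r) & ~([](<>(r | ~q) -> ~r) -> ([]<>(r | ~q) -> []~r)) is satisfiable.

Unsatisfiable

1. []~(~p | ~r) & ~([](<>(r | ~q) -> ~r) -> ([]<>(r | ~q) -> []~r)), u
2. []~(~p | ~r), u
3. ~([](<>(r | ~q) -> ~r) -> ([]<>(r | ~q) -> []~r)), u
4. [](<>(r | ~q) -> ~r), u
5. ~([]<>(r | ~q) -> []~r), u
6. []<>(r | ~q), u
7. ~[]~r, u
8. ~(~p | ~r), u
9. p, u
10. r, u
11. <>(r | ~q) -> ~r, u
12. <>(r | ~q), u
13. ~<>(r | ~q), u
14. ~(r | ~q), u
15. ~r, u
16. q, u
Accessibility: uRu
Branch closes: r and ~r both at u.
Every branch closes; the branch above is one of them.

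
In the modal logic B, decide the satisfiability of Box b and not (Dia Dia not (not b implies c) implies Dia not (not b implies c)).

Satisfiable (open branch found)

1. Box b and not (Dia Dia not (not b implies c) implies Dia not (not b implies c)), w0
2. Box b, w0   [and-rule on 1]
3. not (Dia Dia not (not b implies c) implies Dia not (not b implies c)), w0   [and-rule on 1]
4. Dia Dia not (not b implies c), w0   [neg-implies-rule on 3]
5. not Dia not (not b implies c), w0   [neg-implies-rule on 3]
6. b, w0   [Box-rule on 2 via w0Rw0]
7. not b implies c, w0   [neg-Dia-rule on 5 via w0Rw0]
8. c, w0   [implies-rule on 7 (branches; this branch)]
9. Dia not (not b implies c), w1   [Dia-rule on 4: fresh world w1, w0Rw1]
10. b, w1   [Box-rule on 2 via w0Rw1]
11. not b implies c, w1   [neg-Dia-rule on 5 via w0Rw1]
12. c, w1   [implies-rule on 11 (branches; this branch)]
13. not (not b implies c), w2   [Dia-rule on 9: fresh world w2, w1Rw2]
14. not b, w2   [neg-implies-rule on 13]
15. not c, w2   [neg-implies-rule on 13]
Accessibility: w0Rw0, w0Rw1, w1Rw0, w1Rw1, w1Rw2, w2Rw1, w2Rw2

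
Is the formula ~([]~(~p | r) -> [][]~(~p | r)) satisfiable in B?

1. ~([]~(~p | r) -> [][]~(~p | r)), u
2. []~(~p | r), u
3. ~[][]~(~p | r), u
4. ~(~p | r), u
5. p, u
6. ~r, u
7. ~[]~(~p | r), v
8. ~(~p | r), v
9. p, v
10. ~r, v
11. ~p | r, w
12. r, w
Accessibility: uRu, uRv, vRu, vRv, vRw, wRv, wRw

Satisfiable (open branch found)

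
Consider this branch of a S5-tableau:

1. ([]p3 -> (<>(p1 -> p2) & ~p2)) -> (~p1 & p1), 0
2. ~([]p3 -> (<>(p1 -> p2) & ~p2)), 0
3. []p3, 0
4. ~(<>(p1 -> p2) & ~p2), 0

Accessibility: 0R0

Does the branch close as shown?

No world carries both an atom and its negation.

Not closed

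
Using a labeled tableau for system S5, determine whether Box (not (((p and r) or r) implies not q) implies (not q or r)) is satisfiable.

Satisfiable

1. Box (not (((p and r) or r) implies not q) implies (not q or r)), u
2. not (((p and r) or r) implies not q) implies (not q or r), u
3. not q or r, u
4. r, u
Accessibility: uRu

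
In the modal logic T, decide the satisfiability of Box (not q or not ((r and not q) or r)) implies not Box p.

Satisfiable (open branch found)

1. Box (not q or not ((r and not q) or r)) implies not Box p, 0
2. not Box p, 0
3. not p, 1
Accessibility: 0R0, 0R1, 1R1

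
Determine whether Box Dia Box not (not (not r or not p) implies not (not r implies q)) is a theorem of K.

Tableau for the negation not Box Dia Box not (not (not r or not p) implies not (not r implies q)):
1. not Box Dia Box not (not (not r or not p) implies not (not r implies q)), w0
2. not Dia Box not (not (not r or not p) implies not (not r implies q)), w1   [neg-Box-rule on 1: fresh world w1, w0Rw1]
Accessibility: w0Rw1
The negation has an open branch (countermodel exists).

Not valid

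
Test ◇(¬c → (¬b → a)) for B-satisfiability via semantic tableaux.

Satisfiable

1. ◇(¬c → (¬b → a)), u
2. ¬c → (¬b → a), v
3. ¬b → a, v
4. a, v
Accessibility: uRu, uRv, vRu, vRv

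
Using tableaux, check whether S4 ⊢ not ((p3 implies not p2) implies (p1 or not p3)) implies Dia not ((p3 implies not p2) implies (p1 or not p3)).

Tableau for the negation not (not ((p3 implies not p2) implies (p1 or not p3)) implies Dia not ((p3 implies not p2) implies (p1 or not p3))):
1. not (not ((p3 implies not p2) implies (p1 or not p3)) implies Dia not ((p3 implies not p2) implies (p1 or not p3))), w0
2. not ((p3 implies not p2) implies (p1 or not p3)), w0
3. not Dia not ((p3 implies not p2) implies (p1 or not p3)), w0
4. p3 implies not p2, w0
5. not (p1 or not p3), w0
6. not p1, w0
7. p3, w0
8. (p3 implies not p2) implies (p1 or not p3), w0
9. not p2, w0
10. p1 or not p3, w0
11. not p3, w0
Accessibility: w0Rw0
Branch closes: p3 and not p3 both at w0.
Every branch of the negation's tableau closes; the branch above is one of them.

Valid in S4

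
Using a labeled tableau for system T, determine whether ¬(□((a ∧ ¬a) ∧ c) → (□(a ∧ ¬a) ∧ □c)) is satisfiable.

Unsatisfiable

1. ¬(□((a ∧ ¬a) ∧ c) → (□(a ∧ ¬a) ∧ □c)), u
2. □((a ∧ ¬a) ∧ c), u   [¬→-rule on 1]
3. ¬(□(a ∧ ¬a) ∧ □c), u   [¬→-rule on 1]
4. (a ∧ ¬a) ∧ c, u   [□-rule on 2 via uRu]
5. a ∧ ¬a, u   [∧-rule on 4]
6. c, u   [∧-rule on 4]
7. a, u   [∧-rule on 5]
8. ¬a, u   [∧-rule on 5]
Accessibility: uRu
Branch closes: a and ¬a both at u.
All branches of the tableau close; one closing branch shown above.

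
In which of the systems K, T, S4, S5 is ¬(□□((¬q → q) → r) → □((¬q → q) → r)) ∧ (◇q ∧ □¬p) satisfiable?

K

K-tableau for the formula:
1. ¬(□□((¬q → q) → r) → □((¬q → q) → r)) ∧ (◇q ∧ □¬p), u
2. ¬(□□((¬q → q) → r) → □((¬q → q) → r)), u   [∧-rule on 1]
3. ◇q ∧ □¬p, u   [∧-rule on 1]
4. □□((¬q → q) → r), u   [¬→-rule on 2]
5. ¬□((¬q → q) → r), u   [¬→-rule on 2]
6. ◇q, u   [∧-rule on 3]
7. □¬p, u   [∧-rule on 3]
8. ¬((¬q → q) → r), v   [¬□-rule on 5: fresh world v, uRv]
9. ¬q → q, v   [¬→-rule on 8]
10. ¬r, v   [¬→-rule on 8]
11. □((¬q → q) → r), v   [□-rule on 4 via uRv]
12. ¬p, v   [□-rule on 7 via uRv]
13. q, v   [→-rule on 9 (branches; this branch)]
14. q, w   [◇-rule on 6: fresh world w, uRw]
15. □((¬q → q) → r), w   [□-rule on 4 via uRw]
16. ¬p, w   [□-rule on 7 via uRw]
Accessibility: uRv, uRw
Complete open branch: satisfiable in K.
T-tableau for the formula:
1. ¬(□□((¬q → q) → r) → □((¬q → q) → r)) ∧ (◇q ∧ □¬p), u
2. ¬(□□((¬q → q) → r) → □((¬q → q) → r)), u   [∧-rule on 1]
3. ◇q ∧ □¬p, u   [∧-rule on 1]
4. □□((¬q → q) → r), u   [¬→-rule on 2]
5. ¬□((¬q → q) → r), u   [¬→-rule on 2]
6. ◇q, u   [∧-rule on 3]
7. □¬p, u   [∧-rule on 3]
8. □((¬q → q) → r), u   [□-rule on 4 via uRu]
9. ¬p, u   [□-rule on 7 via uRu]
10. (¬q → q) → r, u   [□-rule on 8 via uRu]
11. ¬(¬q → q), u   [→-rule on 10 (branches; this branch)]
12. ¬q, u   [¬→-rule on 11]
13. ¬((¬q → q) → r), v   [¬□-rule on 5: fresh world v, uRv]
14. ¬q → q, v   [¬→-rule on 13]
15. ¬r, v   [¬→-rule on 13]
16. □((¬q → q) → r), v   [□-rule on 4 via uRv]
17. ¬p, v   [□-rule on 7 via uRv]
18. (¬q → q) → r, v   [□-rule on 8 via uRv]
19. q, v   [→-rule on 14 (branches; this branch)]
20. ¬(¬q → q), v   [→-rule on 18 (branches; this branch)]
21. ¬q, v   [¬→-rule on 20]
Accessibility: uRu, uRv, vRv
Branch closes: q and ¬q both at v.
Every branch closes (one shown): unsatisfiable in T, hence also in S4, S5 (every S4/S5-frame is a T-frame).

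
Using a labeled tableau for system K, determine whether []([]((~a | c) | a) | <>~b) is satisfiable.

1. []([]((~a | c) | a) | <>~b), w0

Yes, satisfiable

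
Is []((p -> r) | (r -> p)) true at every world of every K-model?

Tableau for the negation ~[]((p -> r) | (r -> p)):
1. ~[]((p -> r) | (r -> p)), u
2. ~((p -> r) | (r -> p)), v
3. ~(p -> r), v
4. ~(r -> p), v
5. p, v
6. ~r, v
7. r, v
8. ~p, v
Accessibility: uRv
Branch closes: r and ~r both at v.
All branches of the negation close; one closing branch shown above.

Valid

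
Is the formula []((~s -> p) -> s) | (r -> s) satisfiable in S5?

Yes, satisfiable

1. []((~s -> p) -> s) | (r -> s), u
2. r -> s, u
3. s, u
Accessibility: uRu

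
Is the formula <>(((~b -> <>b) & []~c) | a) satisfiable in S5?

Yes, satisfiable

1. <>(((~b -> <>b) & []~c) | a), 0
2. ((~b -> <>b) & []~c) | a, 1
3. a, 1
Accessibility: 0R0, 0R1, 1R0, 1R1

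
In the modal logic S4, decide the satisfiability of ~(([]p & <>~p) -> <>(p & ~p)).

Unsatisfiable

1. ~(([]p & <>~p) -> <>(p & ~p)), w0
2. []p & <>~p, w0
3. ~<>(p & ~p), w0
4. []p, w0
5. <>~p, w0
6. ~(p & ~p), w0
7. p, w0
8. ~p, w1
9. ~(p & ~p), w1
10. p, w1
Accessibility: w0Rw0, w0Rw1, w1Rw1
Branch closes: p and ~p both at w1.
(One branch shown.) All branches close.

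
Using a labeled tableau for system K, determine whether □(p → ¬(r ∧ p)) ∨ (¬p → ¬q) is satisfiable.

1. □(p → ¬(r ∧ p)) ∨ (¬p → ¬q), u
2. ¬p → ¬q, u
3. ¬q, u

Satisfiable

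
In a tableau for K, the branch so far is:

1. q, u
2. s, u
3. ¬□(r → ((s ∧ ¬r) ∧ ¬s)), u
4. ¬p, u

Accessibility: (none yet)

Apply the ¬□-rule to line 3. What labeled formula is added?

a fresh world v with uRv, and ¬(r → ((s ∧ ¬r) ∧ ¬s)) at v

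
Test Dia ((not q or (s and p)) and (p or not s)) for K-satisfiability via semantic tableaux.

Satisfiable (open branch found)

1. Dia ((not q or (s and p)) and (p or not s)), 0
2. (not q or (s and p)) and (p or not s), 1   [Dia-rule on 1: fresh world 1, 0R1]
3. not q or (s and p), 1   [and-rule on 2]
4. p or not s, 1   [and-rule on 2]
5. s and p, 1   [or-rule on 3 (branches; this branch)]
6. s, 1   [and-rule on 5]
7. p, 1   [and-rule on 5]
Accessibility: 0R1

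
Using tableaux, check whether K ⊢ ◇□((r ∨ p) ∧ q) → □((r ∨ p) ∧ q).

Tableau for the negation ¬(◇□((r ∨ p) ∧ q) → □((r ∨ p) ∧ q)):
1. ¬(◇□((r ∨ p) ∧ q) → □((r ∨ p) ∧ q)), u
2. ◇□((r ∨ p) ∧ q), u
3. ¬□((r ∨ p) ∧ q), u
4. □((r ∨ p) ∧ q), v
5. ¬((r ∨ p) ∧ q), w
6. ¬q, w
Accessibility: uRv, uRw
The negation has an open branch (countermodel exists).

Not valid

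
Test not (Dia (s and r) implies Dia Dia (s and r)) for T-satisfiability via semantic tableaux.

Unsatisfiable

1. not (Dia (s and r) implies Dia Dia (s and r)), 0
2. Dia (s and r), 0
3. not Dia Dia (s and r), 0
4. not Dia (s and r), 0
5. not (s and r), 0
6. not r, 0
7. s and r, 1
8. s, 1
9. r, 1
10. not Dia (s and r), 1
11. not (s and r), 1
12. not r, 1
Accessibility: 0R0, 0R1, 1R1
Branch closes: r and not r both at 1.
(One branch shown.) All branches close.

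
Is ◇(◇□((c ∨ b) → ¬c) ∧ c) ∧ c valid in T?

Tableau for the negation ¬(◇(◇□((c ∨ b) → ¬c) ∧ c) ∧ c):
1. ¬(◇(◇□((c ∨ b) → ¬c) ∧ c) ∧ c), 0
2. ¬c, 0
Accessibility: 0R0
The negation has an open branch (countermodel exists).

Not valid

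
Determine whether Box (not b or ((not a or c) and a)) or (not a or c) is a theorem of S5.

Invalid (countermodel exists)

Tableau for the negation not (Box (not b or ((not a or c) and a)) or (not a or c)):
1. not (Box (not b or ((not a or c) and a)) or (not a or c)), 0
2. not Box (not b or ((not a or c) and a)), 0   [neg-or-rule on 1]
3. not (not a or c), 0   [neg-or-rule on 1]
4. a, 0   [neg-or-rule on 3]
5. not c, 0   [neg-or-rule on 3]
6. not (not b or ((not a or c) and a)), 1   [neg-Box-rule on 2: fresh world 1, 0R1]
7. b, 1   [neg-or-rule on 6]
8. not ((not a or c) and a), 1   [neg-or-rule on 6]
9. not a, 1   [neg-and-rule on 8 (branches; this branch)]
Accessibility: 0R0, 0R1, 1R0, 1R1
The negation has an open branch (countermodel exists).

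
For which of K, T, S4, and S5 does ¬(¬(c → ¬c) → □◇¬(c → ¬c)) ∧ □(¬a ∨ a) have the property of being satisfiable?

S5-tableau for the formula:
1. ¬(¬(c → ¬c) → □◇¬(c → ¬c)) ∧ □(¬a ∨ a), 0
2. ¬(¬(c → ¬c) → □◇¬(c → ¬c)), 0
3. □(¬a ∨ a), 0
4. ¬(c → ¬c), 0
5. ¬□◇¬(c → ¬c), 0
6. c, 0
7. ¬a ∨ a, 0
8. a, 0
9. ¬◇¬(c → ¬c), 1
10. ¬a ∨ a, 1
11. c → ¬c, 0
12. c → ¬c, 1
13. a, 1
14. ¬c, 0
Accessibility: 0R0, 0R1, 1R0, 1R1
Branch closes: c and ¬c both at 0.
Every branch closes (one shown): unsatisfiable in S5.
S4-tableau for the formula:
1. ¬(¬(c → ¬c) → □◇¬(c → ¬c)) ∧ □(¬a ∨ a), 0
2. ¬(¬(c → ¬c) → □◇¬(c → ¬c)), 0
3. □(¬a ∨ a), 0
4. ¬(c → ¬c), 0
5. ¬□◇¬(c → ¬c), 0
6. c, 0
7. ¬a ∨ a, 0
8. a, 0
9. ¬◇¬(c → ¬c), 1
10. ¬a ∨ a, 1
11. c → ¬c, 1
12. a, 1
13. ¬c, 1
Accessibility: 0R0, 0R1, 1R1
Complete open branch: satisfiable in S4, hence also in K, T (this S4-model is also a K-model and a T-model).

K, T, S4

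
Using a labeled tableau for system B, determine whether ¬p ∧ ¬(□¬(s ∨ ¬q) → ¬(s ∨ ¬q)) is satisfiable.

1. ¬p ∧ ¬(□¬(s ∨ ¬q) → ¬(s ∨ ¬q)), w0
2. ¬p, w0   [∧-rule on 1]
3. ¬(□¬(s ∨ ¬q) → ¬(s ∨ ¬q)), w0   [∧-rule on 1]
4. □¬(s ∨ ¬q), w0   [¬→-rule on 3]
5. s ∨ ¬q, w0   [¬→-rule on 3]
6. ¬(s ∨ ¬q), w0   [□-rule on 4 via w0Rw0]
7. ¬s, w0   [¬∨-rule on 6]
8. q, w0   [¬∨-rule on 6]
9. ¬q, w0   [∨-rule on 5 (branches; this branch)]
Accessibility: w0Rw0
Branch closes: q and ¬q both at w0.
Every branch closes; the branch above is one of them.

Unsatisfiable (every branch closes)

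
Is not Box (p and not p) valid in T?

Tableau for the negation Box (p and not p):
1. Box (p and not p), u
2. p and not p, u
3. p, u
4. not p, u
Accessibility: uRu
Branch closes: p and not p both at u.
Every branch of the negation's tableau closes; the branch above is one of them.

Yes, valid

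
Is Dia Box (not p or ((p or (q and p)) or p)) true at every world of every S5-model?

Tableau for the negation not Dia Box (not p or ((p or (q and p)) or p)):
1. not Dia Box (not p or ((p or (q and p)) or p)), w0
2. not Box (not p or ((p or (q and p)) or p)), w0   [neg-Dia-rule on 1 via w0Rw0]
3. not (not p or ((p or (q and p)) or p)), w1   [neg-Box-rule on 2: fresh world w1, w0Rw1]
4. p, w1   [neg-or-rule on 3]
5. not ((p or (q and p)) or p), w1   [neg-or-rule on 3]
6. not (p or (q and p)), w1   [neg-or-rule on 5]
7. not p, w1   [neg-or-rule on 5]
Accessibility: w0Rw0, w0Rw1, w1Rw0, w1Rw1
Branch closes: p and not p both at w1.
Every branch of the negation's tableau closes; the branch above is one of them.

Valid in S5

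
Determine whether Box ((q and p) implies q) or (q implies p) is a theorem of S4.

Tableau for the negation not (Box ((q and p) implies q) or (q implies p)):
1. not (Box ((q and p) implies q) or (q implies p)), w0
2. not Box ((q and p) implies q), w0
3. not (q implies p), w0
4. q, w0
5. not p, w0
6. not ((q and p) implies q), w1
7. q and p, w1
8. not q, w1
9. q, w1
10. p, w1
Accessibility: w0Rw0, w0Rw1, w1Rw1
Branch closes: q and not q both at w1.
Every branch of the negation's tableau closes; the branch above is one of them.

Valid in S4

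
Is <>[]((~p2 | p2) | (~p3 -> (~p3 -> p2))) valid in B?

Yes, valid

Tableau for the negation ~<>[]((~p2 | p2) | (~p3 -> (~p3 -> p2))):
1. ~<>[]((~p2 | p2) | (~p3 -> (~p3 -> p2))), u
2. ~[]((~p2 | p2) | (~p3 -> (~p3 -> p2))), u
3. ~((~p2 | p2) | (~p3 -> (~p3 -> p2))), v
4. ~(~p2 | p2), v
5. ~(~p3 -> (~p3 -> p2)), v
6. p2, v
7. ~p2, v
Accessibility: uRu, uRv, vRu, vRv
Branch closes: p2 and ~p2 both at v.
All branches of the negation close; one closing branch shown above.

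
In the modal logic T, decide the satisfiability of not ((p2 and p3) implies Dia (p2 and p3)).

Unsatisfiable (every branch closes)

1. not ((p2 and p3) implies Dia (p2 and p3)), 0
2. p2 and p3, 0
3. not Dia (p2 and p3), 0
4. p2, 0
5. p3, 0
6. not (p2 and p3), 0
7. not p3, 0
Accessibility: 0R0
Branch closes: p3 and not p3 both at 0.
Every branch closes; the branch above is one of them.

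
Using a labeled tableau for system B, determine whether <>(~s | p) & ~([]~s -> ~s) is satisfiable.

No, unsatisfiable

1. <>(~s | p) & ~([]~s -> ~s), 0
2. <>(~s | p), 0
3. ~([]~s -> ~s), 0
4. []~s, 0
5. s, 0
6. ~s, 0
Accessibility: 0R0
Branch closes: s and ~s both at 0.
Every branch closes; the branch above is one of them.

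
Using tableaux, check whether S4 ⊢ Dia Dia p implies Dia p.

Valid

Tableau for the negation not (Dia Dia p implies Dia p):
1. not (Dia Dia p implies Dia p), 0
2. Dia Dia p, 0
3. not Dia p, 0
4. not p, 0
5. Dia p, 1
6. not p, 1
7. p, 2
8. not p, 2
Accessibility: 0R0, 0R1, 0R2, 1R1, 1R2, 2R2
Branch closes: p and not p both at 2.
All branches of the negation close; one closing branch shown above.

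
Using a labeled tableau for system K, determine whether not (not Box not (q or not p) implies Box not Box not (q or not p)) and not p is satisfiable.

Yes, satisfiable

1. not (not Box not (q or not p) implies Box not Box not (q or not p)) and not p, u
2. not (not Box not (q or not p) implies Box not Box not (q or not p)), u
3. not p, u
4. not Box not (q or not p), u
5. not Box not Box not (q or not p), u
6. q or not p, v
7. not p, v
8. Box not (q or not p), w
Accessibility: uRv, uRw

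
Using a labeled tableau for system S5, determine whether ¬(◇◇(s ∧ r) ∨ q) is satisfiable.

Yes, satisfiable

1. ¬(◇◇(s ∧ r) ∨ q), 0
2. ¬◇◇(s ∧ r), 0
3. ¬q, 0
4. ¬◇(s ∧ r), 0
5. ¬(s ∧ r), 0
6. ¬r, 0
Accessibility: 0R0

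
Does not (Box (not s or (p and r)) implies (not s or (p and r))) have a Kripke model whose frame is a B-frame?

1. not (Box (not s or (p and r)) implies (not s or (p and r))), 0
2. Box (not s or (p and r)), 0
3. not (not s or (p and r)), 0
4. s, 0
5. not (p and r), 0
6. not s or (p and r), 0
7. not r, 0
8. p and r, 0
9. p, 0
10. r, 0
Accessibility: 0R0
Branch closes: r and not r both at 0.
(One branch shown.) All branches close.

Unsatisfiable (every branch closes)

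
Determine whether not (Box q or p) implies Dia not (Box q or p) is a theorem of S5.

Valid

Tableau for the negation not (not (Box q or p) implies Dia not (Box q or p)):
1. not (not (Box q or p) implies Dia not (Box q or p)), 0
2. not (Box q or p), 0
3. not Dia not (Box q or p), 0
4. not Box q, 0
5. not p, 0
6. Box q or p, 0
7. Box q, 0
8. q, 0
9. not q, 1
10. Box q or p, 1
11. q, 1
Accessibility: 0R0, 0R1, 1R0, 1R1
Branch closes: q and not q both at 1.
Every branch of the negation's tableau closes; the branch above is one of them.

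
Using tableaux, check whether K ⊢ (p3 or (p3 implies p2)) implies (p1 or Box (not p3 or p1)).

Tableau for the negation not ((p3 or (p3 implies p2)) implies (p1 or Box (not p3 or p1))):
1. not ((p3 or (p3 implies p2)) implies (p1 or Box (not p3 or p1))), w0
2. p3 or (p3 implies p2), w0
3. not (p1 or Box (not p3 or p1)), w0
4. not p1, w0
5. not Box (not p3 or p1), w0
6. p3 implies p2, w0
7. p2, w0
8. not (not p3 or p1), w1
9. p3, w1
10. not p1, w1
Accessibility: w0Rw1
The negation has an open branch (countermodel exists).

No, not valid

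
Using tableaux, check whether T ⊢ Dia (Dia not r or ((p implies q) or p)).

Valid

Tableau for the negation not Dia (Dia not r or ((p implies q) or p)):
1. not Dia (Dia not r or ((p implies q) or p)), 0
2. not (Dia not r or ((p implies q) or p)), 0   [neg-Dia-rule on 1 via 0R0]
3. not Dia not r, 0   [neg-or-rule on 2]
4. not ((p implies q) or p), 0   [neg-or-rule on 2]
5. not (p implies q), 0   [neg-or-rule on 4]
6. not p, 0   [neg-or-rule on 4]
7. p, 0   [neg-implies-rule on 5]
8. not q, 0   [neg-implies-rule on 5]
Accessibility: 0R0
Branch closes: p and not p both at 0.
All branches of the negation close; one closing branch shown above.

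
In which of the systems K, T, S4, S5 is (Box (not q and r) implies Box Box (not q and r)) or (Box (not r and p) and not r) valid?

S4-tableau for the negation not ((Box (not q and r) implies Box Box (not q and r)) or (Box (not r and p) and not r)):
1. not ((Box (not q and r) implies Box Box (not q and r)) or (Box (not r and p) and not r)), w0
2. not (Box (not q and r) implies Box Box (not q and r)), w0
3. not (Box (not r and p) and not r), w0
4. Box (not q and r), w0
5. not Box Box (not q and r), w0
6. not q and r, w0
7. not q, w0
8. r, w0
9. not Box (not r and p), w0
10. not Box (not q and r), w1
11. not q and r, w1
12. not q, w1
13. r, w1
14. not (not r and p), w2
15. not q and r, w2
16. not q, w2
17. r, w2
18. not p, w2
19. not (not q and r), w3
20. not q and r, w3
21. not q, w3
22. r, w3
23. not r, w3
Accessibility: w0Rw0, w0Rw1, w0Rw2, w0Rw3, w1Rw1, w1Rw3, w2Rw2, w3Rw3
Branch closes: r and not r both at w3.
Every branch closes (one shown): valid in S4, hence also in S5 (every theorem of S4 is a theorem of S5).
T-tableau for the negation not ((Box (not q and r) implies Box Box (not q and r)) or (Box (not r and p) and not r)):
1. not ((Box (not q and r) implies Box Box (not q and r)) or (Box (not r and p) and not r)), w0
2. not (Box (not q and r) implies Box Box (not q and r)), w0
3. not (Box (not r and p) and not r), w0
4. Box (not q and r), w0
5. not Box Box (not q and r), w0
6. not q and r, w0
7. not q, w0
8. r, w0
9. not Box (not q and r), w1
10. not q and r, w1
11. not q, w1
12. r, w1
13. not (not q and r), w2
14. not r, w2
Accessibility: w0Rw0, w0Rw1, w1Rw1, w1Rw2, w2Rw2
Complete open branch: countermodel on a T-frame, so not valid in T, nor in K (the same frame is also a K-frame).

S4, S5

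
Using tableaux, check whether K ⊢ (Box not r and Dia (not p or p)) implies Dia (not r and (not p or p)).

Valid

Tableau for the negation not ((Box not r and Dia (not p or p)) implies Dia (not r and (not p or p))):
1. not ((Box not r and Dia (not p or p)) implies Dia (not r and (not p or p))), 0
2. Box not r and Dia (not p or p), 0
3. not Dia (not r and (not p or p)), 0
4. Box not r, 0
5. Dia (not p or p), 0
6. not p or p, 1
7. not (not r and (not p or p)), 1
8. not r, 1
9. p, 1
10. not (not p or p), 1
11. not p, 1
Accessibility: 0R1
Branch closes: p and not p both at 1.
All branches of the negation close; one closing branch shown above.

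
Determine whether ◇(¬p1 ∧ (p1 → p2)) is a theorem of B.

Not valid

Tableau for the negation ¬◇(¬p1 ∧ (p1 → p2)):
1. ¬◇(¬p1 ∧ (p1 → p2)), w0
2. ¬(¬p1 ∧ (p1 → p2)), w0
3. ¬(p1 → p2), w0
4. p1, w0
5. ¬p2, w0
Accessibility: w0Rw0
The negation has an open branch (countermodel exists).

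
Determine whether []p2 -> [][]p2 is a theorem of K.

Invalid (countermodel exists)

Tableau for the negation ~([]p2 -> [][]p2):
1. ~([]p2 -> [][]p2), w0
2. []p2, w0
3. ~[][]p2, w0
4. ~[]p2, w1
5. p2, w1
6. ~p2, w2
Accessibility: w0Rw1, w1Rw2
The negation has an open branch (countermodel exists).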